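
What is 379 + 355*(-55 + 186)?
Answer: 46884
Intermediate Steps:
379 + 355*(-55 + 186) = 379 + 355*131 = 379 + 46505 = 46884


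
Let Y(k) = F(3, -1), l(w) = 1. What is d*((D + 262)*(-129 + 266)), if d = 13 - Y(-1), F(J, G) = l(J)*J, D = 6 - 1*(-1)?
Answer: 368530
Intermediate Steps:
D = 7 (D = 6 + 1 = 7)
F(J, G) = J (F(J, G) = 1*J = J)
Y(k) = 3
d = 10 (d = 13 - 1*3 = 13 - 3 = 10)
d*((D + 262)*(-129 + 266)) = 10*((7 + 262)*(-129 + 266)) = 10*(269*137) = 10*36853 = 368530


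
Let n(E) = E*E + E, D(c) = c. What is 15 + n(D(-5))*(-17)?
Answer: -325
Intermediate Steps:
n(E) = E + E² (n(E) = E² + E = E + E²)
15 + n(D(-5))*(-17) = 15 - 5*(1 - 5)*(-17) = 15 - 5*(-4)*(-17) = 15 + 20*(-17) = 15 - 340 = -325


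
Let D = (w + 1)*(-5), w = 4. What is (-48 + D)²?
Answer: 5329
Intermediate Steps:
D = -25 (D = (4 + 1)*(-5) = 5*(-5) = -25)
(-48 + D)² = (-48 - 25)² = (-73)² = 5329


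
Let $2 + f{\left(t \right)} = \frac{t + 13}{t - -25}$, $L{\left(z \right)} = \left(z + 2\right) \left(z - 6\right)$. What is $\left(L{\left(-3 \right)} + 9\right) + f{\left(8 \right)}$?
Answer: $\frac{183}{11} \approx 16.636$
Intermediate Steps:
$L{\left(z \right)} = \left(-6 + z\right) \left(2 + z\right)$ ($L{\left(z \right)} = \left(2 + z\right) \left(-6 + z\right) = \left(-6 + z\right) \left(2 + z\right)$)
$f{\left(t \right)} = -2 + \frac{13 + t}{25 + t}$ ($f{\left(t \right)} = -2 + \frac{t + 13}{t - -25} = -2 + \frac{13 + t}{t + 25} = -2 + \frac{13 + t}{25 + t}$)
$\left(L{\left(-3 \right)} + 9\right) + f{\left(8 \right)} = \left(\left(-12 + \left(-3\right)^{2} - -12\right) + 9\right) + \frac{-37 - 8}{25 + 8} = \left(\left(-12 + 9 + 12\right) + 9\right) + \frac{-37 - 8}{33} = \left(9 + 9\right) + \frac{1}{33} \left(-45\right) = 18 - \frac{15}{11} = \frac{183}{11}$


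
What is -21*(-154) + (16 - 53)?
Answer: 3197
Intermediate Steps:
-21*(-154) + (16 - 53) = 3234 - 37 = 3197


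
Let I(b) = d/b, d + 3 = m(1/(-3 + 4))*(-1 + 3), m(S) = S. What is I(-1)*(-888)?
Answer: -888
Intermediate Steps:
d = -1 (d = -3 + (-1 + 3)/(-3 + 4) = -3 + 2/1 = -3 + 1*2 = -3 + 2 = -1)
I(b) = -1/b
I(-1)*(-888) = -1/(-1)*(-888) = -1*(-1)*(-888) = 1*(-888) = -888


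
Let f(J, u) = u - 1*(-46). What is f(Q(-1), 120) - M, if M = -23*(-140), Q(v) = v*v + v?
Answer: -3054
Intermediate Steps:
Q(v) = v + v² (Q(v) = v² + v = v + v²)
f(J, u) = 46 + u (f(J, u) = u + 46 = 46 + u)
M = 3220
f(Q(-1), 120) - M = (46 + 120) - 1*3220 = 166 - 3220 = -3054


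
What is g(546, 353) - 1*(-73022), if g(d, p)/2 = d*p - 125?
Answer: 458248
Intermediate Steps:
g(d, p) = -250 + 2*d*p (g(d, p) = 2*(d*p - 125) = 2*(-125 + d*p) = -250 + 2*d*p)
g(546, 353) - 1*(-73022) = (-250 + 2*546*353) - 1*(-73022) = (-250 + 385476) + 73022 = 385226 + 73022 = 458248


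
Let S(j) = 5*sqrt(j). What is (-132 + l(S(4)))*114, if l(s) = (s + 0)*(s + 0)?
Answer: -3648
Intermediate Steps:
l(s) = s**2 (l(s) = s*s = s**2)
(-132 + l(S(4)))*114 = (-132 + (5*sqrt(4))**2)*114 = (-132 + (5*2)**2)*114 = (-132 + 10**2)*114 = (-132 + 100)*114 = -32*114 = -3648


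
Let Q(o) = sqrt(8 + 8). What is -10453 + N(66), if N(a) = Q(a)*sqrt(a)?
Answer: -10453 + 4*sqrt(66) ≈ -10421.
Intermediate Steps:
Q(o) = 4 (Q(o) = sqrt(16) = 4)
N(a) = 4*sqrt(a)
-10453 + N(66) = -10453 + 4*sqrt(66)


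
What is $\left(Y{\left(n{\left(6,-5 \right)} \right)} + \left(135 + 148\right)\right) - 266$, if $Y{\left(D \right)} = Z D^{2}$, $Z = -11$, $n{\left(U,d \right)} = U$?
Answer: $-379$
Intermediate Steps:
$Y{\left(D \right)} = - 11 D^{2}$
$\left(Y{\left(n{\left(6,-5 \right)} \right)} + \left(135 + 148\right)\right) - 266 = \left(- 11 \cdot 6^{2} + \left(135 + 148\right)\right) - 266 = \left(\left(-11\right) 36 + 283\right) - 266 = \left(-396 + 283\right) - 266 = -113 - 266 = -379$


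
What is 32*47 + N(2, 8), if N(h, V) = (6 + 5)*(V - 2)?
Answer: 1570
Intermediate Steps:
N(h, V) = -22 + 11*V (N(h, V) = 11*(-2 + V) = -22 + 11*V)
32*47 + N(2, 8) = 32*47 + (-22 + 11*8) = 1504 + (-22 + 88) = 1504 + 66 = 1570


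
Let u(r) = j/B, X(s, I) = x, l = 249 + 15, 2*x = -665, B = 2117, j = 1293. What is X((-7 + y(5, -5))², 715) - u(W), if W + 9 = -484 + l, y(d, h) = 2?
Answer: -1410391/4234 ≈ -333.11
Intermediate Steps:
x = -665/2 (x = (½)*(-665) = -665/2 ≈ -332.50)
l = 264
X(s, I) = -665/2
W = -229 (W = -9 + (-484 + 264) = -9 - 220 = -229)
u(r) = 1293/2117
X((-7 + y(5, -5))², 715) - u(W) = -665/2 - 1*1293/2117 = -665/2 - 1293/2117 = -1410391/4234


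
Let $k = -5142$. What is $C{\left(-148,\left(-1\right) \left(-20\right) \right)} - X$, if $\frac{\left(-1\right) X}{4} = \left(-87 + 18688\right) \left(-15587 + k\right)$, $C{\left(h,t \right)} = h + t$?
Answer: $-1542320644$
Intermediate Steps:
$X = 1542320516$ ($X = - 4 \left(-87 + 18688\right) \left(-15587 - 5142\right) = - 4 \cdot 18601 \left(-20729\right) = \left(-4\right) \left(-385580129\right) = 1542320516$)
$C{\left(-148,\left(-1\right) \left(-20\right) \right)} - X = \left(-148 - -20\right) - 1542320516 = \left(-148 + 20\right) - 1542320516 = -128 - 1542320516 = -1542320644$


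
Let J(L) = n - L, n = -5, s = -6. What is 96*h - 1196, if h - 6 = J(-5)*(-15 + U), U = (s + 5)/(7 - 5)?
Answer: -620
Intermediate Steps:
U = -½ (U = (-6 + 5)/(7 - 5) = -1/2 = -1*½ = -½ ≈ -0.50000)
J(L) = -5 - L
h = 6 (h = 6 + (-5 - 1*(-5))*(-15 - ½) = 6 + (-5 + 5)*(-31/2) = 6 + 0*(-31/2) = 6 + 0 = 6)
96*h - 1196 = 96*6 - 1196 = 576 - 1196 = -620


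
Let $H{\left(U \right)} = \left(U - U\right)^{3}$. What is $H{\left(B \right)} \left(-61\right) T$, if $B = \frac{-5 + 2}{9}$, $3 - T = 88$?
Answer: $0$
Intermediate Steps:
$T = -85$ ($T = 3 - 88 = -85$)
$B = - \frac{1}{3}$ ($B = \left(-3\right) \frac{1}{9} = - \frac{1}{3} \approx -0.33333$)
$H{\left(U \right)} = 0$ ($H{\left(U \right)} = 0^{3} = 0$)
$H{\left(B \right)} \left(-61\right) T = 0 \left(-61\right) \left(-85\right) = 0 \left(-85\right) = 0$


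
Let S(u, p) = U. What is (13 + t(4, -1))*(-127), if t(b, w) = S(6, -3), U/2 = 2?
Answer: -2159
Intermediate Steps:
U = 4 (U = 2*2 = 4)
S(u, p) = 4
t(b, w) = 4
(13 + t(4, -1))*(-127) = (13 + 4)*(-127) = 17*(-127) = -2159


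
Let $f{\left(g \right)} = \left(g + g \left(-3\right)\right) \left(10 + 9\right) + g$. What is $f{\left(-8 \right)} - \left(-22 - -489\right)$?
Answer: $-171$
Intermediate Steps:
$f{\left(g \right)} = - 37 g$ ($f{\left(g \right)} = \left(g - 3 g\right) 19 + g = - 2 g 19 + g = - 38 g + g = - 37 g$)
$f{\left(-8 \right)} - \left(-22 - -489\right) = \left(-37\right) \left(-8\right) - \left(-22 - -489\right) = 296 - \left(-22 + 489\right) = 296 - 467 = -171$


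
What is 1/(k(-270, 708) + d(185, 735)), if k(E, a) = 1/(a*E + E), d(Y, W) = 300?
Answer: 191430/57428999 ≈ 0.0033333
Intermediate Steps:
k(E, a) = 1/(E + E*a) (k(E, a) = 1/(E*a + E) = 1/(E + E*a))
1/(k(-270, 708) + d(185, 735)) = 1/(1/((-270)*(1 + 708)) + 300) = 1/(-1/270/709 + 300) = 1/(-1/270*1/709 + 300) = 1/(-1/191430 + 300) = 1/(57428999/191430) = 191430/57428999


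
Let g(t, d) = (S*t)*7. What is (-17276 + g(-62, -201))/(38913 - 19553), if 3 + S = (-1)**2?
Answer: -2051/2420 ≈ -0.84752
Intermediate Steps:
S = -2 (S = -3 + (-1)**2 = -3 + 1 = -2)
g(t, d) = -14*t (g(t, d) = -2*t*7 = -14*t)
(-17276 + g(-62, -201))/(38913 - 19553) = (-17276 - 14*(-62))/(38913 - 19553) = (-17276 + 868)/19360 = -16408*1/19360 = -2051/2420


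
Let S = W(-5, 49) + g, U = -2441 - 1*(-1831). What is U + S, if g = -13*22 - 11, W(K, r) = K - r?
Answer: -961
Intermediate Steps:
U = -610 (U = -2441 + 1831 = -610)
g = -297 (g = -286 - 11 = -297)
S = -351 (S = (-5 - 1*49) - 297 = (-5 - 49) - 297 = -54 - 297 = -351)
U + S = -610 - 351 = -961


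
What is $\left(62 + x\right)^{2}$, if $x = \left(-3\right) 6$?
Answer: $1936$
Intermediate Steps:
$x = -18$
$\left(62 + x\right)^{2} = \left(62 - 18\right)^{2} = 44^{2} = 1936$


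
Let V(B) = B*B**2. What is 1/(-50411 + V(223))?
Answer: 1/11039156 ≈ 9.0587e-8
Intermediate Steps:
V(B) = B**3
1/(-50411 + V(223)) = 1/(-50411 + 223**3) = 1/(-50411 + 11089567) = 1/11039156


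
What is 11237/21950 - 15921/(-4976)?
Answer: 202690631/54611600 ≈ 3.7115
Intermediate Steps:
11237/21950 - 15921/(-4976) = 11237*(1/21950) - 15921*(-1/4976) = 11237/21950 + 15921/4976 = 202690631/54611600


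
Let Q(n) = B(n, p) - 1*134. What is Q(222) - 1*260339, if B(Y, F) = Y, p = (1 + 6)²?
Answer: -260251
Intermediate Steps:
p = 49 (p = 7² = 49)
Q(n) = -134 + n (Q(n) = n - 1*134 = n - 134 = -134 + n)
Q(222) - 1*260339 = (-134 + 222) - 1*260339 = 88 - 260339 = -260251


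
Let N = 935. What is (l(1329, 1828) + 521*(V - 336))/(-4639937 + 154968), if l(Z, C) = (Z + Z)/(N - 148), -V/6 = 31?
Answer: 214031436/3529670603 ≈ 0.060638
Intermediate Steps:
V = -186 (V = -6*31 = -186)
l(Z, C) = 2*Z/787 (l(Z, C) = (Z + Z)/(935 - 148) = (2*Z)/787 = (2*Z)*(1/787) = 2*Z/787)
(l(1329, 1828) + 521*(V - 336))/(-4639937 + 154968) = ((2/787)*1329 + 521*(-186 - 336))/(-4639937 + 154968) = (2658/787 + 521*(-522))/(-4484969) = (2658/787 - 271962)*(-1/4484969) = -214031436/787*(-1/4484969) = 214031436/3529670603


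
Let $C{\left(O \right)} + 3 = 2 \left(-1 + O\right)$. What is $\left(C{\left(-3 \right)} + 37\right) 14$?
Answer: $364$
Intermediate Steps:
$C{\left(O \right)} = -5 + 2 O$ ($C{\left(O \right)} = -3 + 2 \left(-1 + O\right) = -3 + \left(-2 + 2 O\right) = -5 + 2 O$)
$\left(C{\left(-3 \right)} + 37\right) 14 = \left(\left(-5 + 2 \left(-3\right)\right) + 37\right) 14 = \left(\left(-5 - 6\right) + 37\right) 14 = \left(-11 + 37\right) 14 = 26 \cdot 14 = 364$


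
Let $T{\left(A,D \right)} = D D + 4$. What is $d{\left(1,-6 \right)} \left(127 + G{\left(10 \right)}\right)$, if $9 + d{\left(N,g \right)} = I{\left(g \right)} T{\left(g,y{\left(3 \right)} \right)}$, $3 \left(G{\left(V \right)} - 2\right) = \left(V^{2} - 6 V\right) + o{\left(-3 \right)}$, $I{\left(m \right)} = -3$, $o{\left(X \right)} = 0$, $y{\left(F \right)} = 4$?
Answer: $-9821$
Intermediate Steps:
$T{\left(A,D \right)} = 4 + D^{2}$ ($T{\left(A,D \right)} = D^{2} + 4 = 4 + D^{2}$)
$G{\left(V \right)} = 2 - 2 V + \frac{V^{2}}{3}$ ($G{\left(V \right)} = 2 + \frac{\left(V^{2} - 6 V\right) + 0}{3} = 2 + \frac{V^{2} - 6 V}{3} = 2 + \left(- 2 V + \frac{V^{2}}{3}\right) = 2 - 2 V + \frac{V^{2}}{3}$)
$d{\left(N,g \right)} = -69$ ($d{\left(N,g \right)} = -9 - 3 \left(4 + 4^{2}\right) = -9 - 3 \left(4 + 16\right) = -9 - 60 = -69$)
$d{\left(1,-6 \right)} \left(127 + G{\left(10 \right)}\right) = - 69 \left(127 + \left(2 - 20 + \frac{10^{2}}{3}\right)\right) = - 69 \left(127 + \left(2 - 20 + \frac{1}{3} \cdot 100\right)\right) = - 69 \left(127 + \left(2 - 20 + \frac{100}{3}\right)\right) = - 69 \left(127 + \frac{46}{3}\right) = \left(-69\right) \frac{427}{3} = -9821$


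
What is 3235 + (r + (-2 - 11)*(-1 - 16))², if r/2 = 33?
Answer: 85604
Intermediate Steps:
r = 66 (r = 2*33 = 66)
3235 + (r + (-2 - 11)*(-1 - 16))² = 3235 + (66 + (-2 - 11)*(-1 - 16))² = 3235 + (66 - 13*(-17))² = 3235 + (66 + 221)² = 3235 + 287² = 3235 + 82369 = 85604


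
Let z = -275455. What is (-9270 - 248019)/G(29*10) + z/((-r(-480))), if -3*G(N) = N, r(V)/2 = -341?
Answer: 111632836/49445 ≈ 2257.7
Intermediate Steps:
r(V) = -682 (r(V) = 2*(-341) = -682)
G(N) = -N/3
(-9270 - 248019)/G(29*10) + z/((-r(-480))) = (-9270 - 248019)/((-29*10/3)) - 275455/((-1*(-682))) = -257289/((-1/3*290)) - 275455/682 = -257289/(-290/3) - 275455*1/682 = -257289*(-3/290) - 275455/682 = 771867/290 - 275455/682 = 111632836/49445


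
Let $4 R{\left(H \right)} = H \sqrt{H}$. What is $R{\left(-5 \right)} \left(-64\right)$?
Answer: $80 i \sqrt{5} \approx 178.89 i$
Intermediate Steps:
$R{\left(H \right)} = \frac{H^{\frac{3}{2}}}{4}$ ($R{\left(H \right)} = \frac{H \sqrt{H}}{4} = \frac{H^{\frac{3}{2}}}{4}$)
$R{\left(-5 \right)} \left(-64\right) = \frac{\left(-5\right)^{\frac{3}{2}}}{4} \left(-64\right) = \frac{\left(-5\right) i \sqrt{5}}{4} \left(-64\right) = - \frac{5 i \sqrt{5}}{4} \left(-64\right) = 80 i \sqrt{5}$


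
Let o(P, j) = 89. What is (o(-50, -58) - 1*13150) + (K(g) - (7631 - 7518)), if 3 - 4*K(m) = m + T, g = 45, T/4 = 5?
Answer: -26379/2 ≈ -13190.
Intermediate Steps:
T = 20 (T = 4*5 = 20)
K(m) = -17/4 - m/4 (K(m) = 3/4 - (m + 20)/4 = 3/4 - (20 + m)/4 = 3/4 + (-5 - m/4) = -17/4 - m/4)
(o(-50, -58) - 1*13150) + (K(g) - (7631 - 7518)) = (89 - 1*13150) + ((-17/4 - 1/4*45) - (7631 - 7518)) = (89 - 13150) + ((-17/4 - 45/4) - 1*113) = -13061 + (-31/2 - 113) = -13061 - 257/2 = -26379/2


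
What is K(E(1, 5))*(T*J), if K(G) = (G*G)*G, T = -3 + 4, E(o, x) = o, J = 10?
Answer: 10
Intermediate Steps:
T = 1
K(G) = G³ (K(G) = G²*G = G³)
K(E(1, 5))*(T*J) = 1³*(1*10) = 1*10 = 10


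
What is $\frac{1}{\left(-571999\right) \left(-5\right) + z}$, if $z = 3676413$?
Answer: $\frac{1}{6536408} \approx 1.5299 \cdot 10^{-7}$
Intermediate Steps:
$\frac{1}{\left(-571999\right) \left(-5\right) + z} = \frac{1}{\left(-571999\right) \left(-5\right) + 3676413} = \frac{1}{2859995 + 3676413} = \frac{1}{6536408}$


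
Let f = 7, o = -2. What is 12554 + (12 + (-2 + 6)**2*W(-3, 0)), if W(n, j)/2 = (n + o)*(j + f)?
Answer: 11446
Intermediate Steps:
W(n, j) = 2*(-2 + n)*(7 + j) (W(n, j) = 2*((n - 2)*(j + 7)) = 2*((-2 + n)*(7 + j)) = 2*(-2 + n)*(7 + j))
12554 + (12 + (-2 + 6)**2*W(-3, 0)) = 12554 + (12 + (-2 + 6)**2*(-28 - 4*0 + 14*(-3) + 2*0*(-3))) = 12554 + (12 + 4**2*(-28 + 0 - 42 + 0)) = 12554 + (12 + 16*(-70)) = 12554 + (12 - 1120) = 12554 - 1108 = 11446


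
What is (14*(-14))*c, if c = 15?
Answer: -2940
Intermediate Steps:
(14*(-14))*c = (14*(-14))*15 = -196*15 = -2940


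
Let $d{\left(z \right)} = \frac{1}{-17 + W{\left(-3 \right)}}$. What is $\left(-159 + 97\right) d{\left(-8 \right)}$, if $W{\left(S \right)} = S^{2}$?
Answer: $\frac{31}{4} \approx 7.75$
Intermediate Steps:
$d{\left(z \right)} = - \frac{1}{8}$ ($d{\left(z \right)} = \frac{1}{-17 + \left(-3\right)^{2}} = \frac{1}{-17 + 9} = \frac{1}{-8} = - \frac{1}{8}$)
$\left(-159 + 97\right) d{\left(-8 \right)} = \left(-159 + 97\right) \left(- \frac{1}{8}\right) = \left(-62\right) \left(- \frac{1}{8}\right) = \frac{31}{4}$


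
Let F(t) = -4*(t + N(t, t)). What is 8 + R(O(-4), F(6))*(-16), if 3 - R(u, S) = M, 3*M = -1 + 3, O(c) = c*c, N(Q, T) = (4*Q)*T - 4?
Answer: -88/3 ≈ -29.333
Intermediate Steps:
N(Q, T) = -4 + 4*Q*T (N(Q, T) = 4*Q*T - 4 = -4 + 4*Q*T)
F(t) = 16 - 16*t**2 - 4*t (F(t) = -4*(t + (-4 + 4*t*t)) = -4*(t + (-4 + 4*t**2)) = -4*(-4 + t + 4*t**2) = 16 - 16*t**2 - 4*t)
O(c) = c**2
M = 2/3 (M = (-1 + 3)/3 = (1/3)*2 = 2/3 ≈ 0.66667)
R(u, S) = 7/3 (R(u, S) = 3 - 1*2/3 = 3 - 2/3 = 7/3)
8 + R(O(-4), F(6))*(-16) = 8 + (7/3)*(-16) = 8 - 112/3 = -88/3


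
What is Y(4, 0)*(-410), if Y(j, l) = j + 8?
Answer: -4920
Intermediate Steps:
Y(j, l) = 8 + j
Y(4, 0)*(-410) = (8 + 4)*(-410) = 12*(-410) = -4920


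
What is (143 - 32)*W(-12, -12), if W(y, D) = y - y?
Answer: 0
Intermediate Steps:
W(y, D) = 0
(143 - 32)*W(-12, -12) = (143 - 32)*0 = 111*0 = 0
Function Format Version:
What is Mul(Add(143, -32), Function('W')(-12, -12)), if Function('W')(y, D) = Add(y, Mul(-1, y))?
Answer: 0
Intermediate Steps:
Function('W')(y, D) = 0
Mul(Add(143, -32), Function('W')(-12, -12)) = Mul(Add(143, -32), 0) = Mul(111, 0) = 0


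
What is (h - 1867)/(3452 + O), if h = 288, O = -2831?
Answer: -1579/621 ≈ -2.5427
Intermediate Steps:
(h - 1867)/(3452 + O) = (288 - 1867)/(3452 - 2831) = -1579/621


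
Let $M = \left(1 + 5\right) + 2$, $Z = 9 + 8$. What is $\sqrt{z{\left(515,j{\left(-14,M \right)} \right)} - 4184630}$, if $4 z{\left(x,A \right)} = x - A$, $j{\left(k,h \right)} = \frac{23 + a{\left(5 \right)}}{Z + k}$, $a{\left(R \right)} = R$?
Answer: $\frac{i \sqrt{150642129}}{6} \approx 2045.6 i$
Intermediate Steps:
$Z = 17$
$M = 8$ ($M = 6 + 2 = 8$)
$j{\left(k,h \right)} = \frac{28}{17 + k}$ ($j{\left(k,h \right)} = \frac{23 + 5}{17 + k} = \frac{28}{17 + k}$)
$z{\left(x,A \right)} = - \frac{A}{4} + \frac{x}{4}$ ($z{\left(x,A \right)} = \frac{x - A}{4} = - \frac{A}{4} + \frac{x}{4}$)
$\sqrt{z{\left(515,j{\left(-14,M \right)} \right)} - 4184630} = \sqrt{\left(- \frac{28 \frac{1}{17 - 14}}{4} + \frac{1}{4} \cdot 515\right) - 4184630} = \sqrt{\left(- \frac{28 \cdot \frac{1}{3}}{4} + \frac{515}{4}\right) - 4184630} = \sqrt{\left(\left(- \frac{1}{4}\right) \frac{28}{3} + \frac{515}{4}\right) - 4184630} = \sqrt{\left(- \frac{7}{3} + \frac{515}{4}\right) - 4184630} = \sqrt{\frac{1517}{12} - 4184630} = \sqrt{- \frac{50214043}{12}} = \frac{i \sqrt{150642129}}{6}$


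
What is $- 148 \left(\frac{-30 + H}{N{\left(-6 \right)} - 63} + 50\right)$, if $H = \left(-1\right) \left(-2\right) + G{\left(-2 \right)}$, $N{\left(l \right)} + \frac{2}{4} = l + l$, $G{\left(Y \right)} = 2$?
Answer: $- \frac{1125096}{151} \approx -7451.0$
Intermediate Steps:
$N{\left(l \right)} = - \frac{1}{2} + 2 l$ ($N{\left(l \right)} = - \frac{1}{2} + \left(l + l\right) = - \frac{1}{2} + 2 l$)
$H = 4$ ($H = \left(-1\right) \left(-2\right) + 2 = 2 + 2 = 4$)
$- 148 \left(\frac{-30 + H}{N{\left(-6 \right)} - 63} + 50\right) = - 148 \left(\frac{-30 + 4}{\left(- \frac{1}{2} + 2 \left(-6\right)\right) - 63} + 50\right) = - 148 \left(- \frac{26}{\left(- \frac{1}{2} - 12\right) - 63} + 50\right) = - 148 \left(- \frac{26}{- \frac{25}{2} - 63} + 50\right) = - 148 \left(- \frac{26}{- \frac{151}{2}} + 50\right) = - 148 \left(\left(-26\right) \left(- \frac{2}{151}\right) + 50\right) = - 148 \left(\frac{52}{151} + 50\right) = \left(-148\right) \frac{7602}{151} = - \frac{1125096}{151}$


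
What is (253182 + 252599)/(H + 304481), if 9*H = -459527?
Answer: 4552029/2280802 ≈ 1.9958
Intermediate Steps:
H = -459527/9 (H = (1/9)*(-459527) = -459527/9 ≈ -51059.)
(253182 + 252599)/(H + 304481) = (253182 + 252599)/(-459527/9 + 304481) = 505781/(2280802/9) = 505781*(9/2280802) = 4552029/2280802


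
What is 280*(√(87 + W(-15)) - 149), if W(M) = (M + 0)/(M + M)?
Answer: -41720 + 700*√14 ≈ -39101.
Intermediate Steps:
W(M) = ½ (W(M) = M/((2*M)) = (1/(2*M))*M = ½)
280*(√(87 + W(-15)) - 149) = 280*(√(87 + ½) - 149) = 280*(√(175/2) - 149) = 280*(5*√14/2 - 149) = 280*(-149 + 5*√14/2) = -41720 + 700*√14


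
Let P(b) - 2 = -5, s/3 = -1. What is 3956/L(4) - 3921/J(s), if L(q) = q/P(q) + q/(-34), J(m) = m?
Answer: -52519/37 ≈ -1419.4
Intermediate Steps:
s = -3 (s = 3*(-1) = -3)
P(b) = -3 (P(b) = 2 - 5 = -3)
L(q) = -37*q/102 (L(q) = q/(-3) + q/(-34) = q*(-⅓) + q*(-1/34) = -q/3 - q/34 = -37*q/102)
3956/L(4) - 3921/J(s) = 3956/((-37/102*4)) - 3921/(-3) = 3956/(-74/51) - 3921*(-⅓) = 3956*(-51/74) + 1307 = -100878/37 + 1307 = -52519/37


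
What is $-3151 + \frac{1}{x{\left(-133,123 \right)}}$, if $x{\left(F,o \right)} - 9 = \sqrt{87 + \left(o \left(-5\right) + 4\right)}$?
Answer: $\frac{2 \left(- 3151 \sqrt{131} + 14179 i\right)}{- 9 i + 2 \sqrt{131}} \approx -3151.0 - 0.037837 i$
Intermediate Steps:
$x{\left(F,o \right)} = 9 + \sqrt{91 - 5 o}$ ($x{\left(F,o \right)} = 9 + \sqrt{87 + \left(o \left(-5\right) + 4\right)} = 9 + \sqrt{87 - \left(-4 + 5 o\right)} = 9 + \sqrt{91 - 5 o}$)
$-3151 + \frac{1}{x{\left(-133,123 \right)}} = -3151 + \frac{1}{9 + \sqrt{91 - 615}} = -3151 + \frac{1}{9 + \sqrt{-524}} = -3151 + \frac{1}{9 + 2 i \sqrt{131}}$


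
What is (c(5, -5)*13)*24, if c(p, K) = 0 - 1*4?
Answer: -1248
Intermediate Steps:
c(p, K) = -4 (c(p, K) = 0 - 4 = -4)
(c(5, -5)*13)*24 = -4*13*24 = -52*24 = -1248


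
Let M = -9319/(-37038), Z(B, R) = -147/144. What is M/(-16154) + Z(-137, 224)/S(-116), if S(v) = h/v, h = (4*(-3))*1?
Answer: -70850206969/7179742224 ≈ -9.8681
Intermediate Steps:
Z(B, R) = -49/48 (Z(B, R) = -147*1/144 = -49/48)
M = 9319/37038 (M = -9319*(-1/37038) = 9319/37038 ≈ 0.25161)
h = -12 (h = -12*1 = -12)
S(v) = -12/v
M/(-16154) + Z(-137, 224)/S(-116) = (9319/37038)/(-16154) - 49/(48*((-12/(-116)))) = (9319/37038)*(-1/16154) - 49/(48*((-12*(-1/116)))) = -9319/598311852 - 49/(48*3/29) = -9319/598311852 - 49/48*29/3 = -9319/598311852 - 1421/144 = -70850206969/7179742224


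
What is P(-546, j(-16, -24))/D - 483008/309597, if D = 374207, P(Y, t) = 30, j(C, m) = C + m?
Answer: -180735686746/115853364579 ≈ -1.5600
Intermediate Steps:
P(-546, j(-16, -24))/D - 483008/309597 = 30/374207 - 483008/309597 = -180735686746/115853364579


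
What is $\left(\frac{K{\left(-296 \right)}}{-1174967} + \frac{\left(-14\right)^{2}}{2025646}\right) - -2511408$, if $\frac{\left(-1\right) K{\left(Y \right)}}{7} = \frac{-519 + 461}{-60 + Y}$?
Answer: $\frac{75997351947521643743}{30260854446814} \approx 2.5114 \cdot 10^{6}$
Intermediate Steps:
$K{\left(Y \right)} = \frac{406}{-60 + Y}$ ($K{\left(Y \right)} = - 7 \frac{-519 + 461}{-60 + Y} = - 7 \left(- \frac{58}{-60 + Y}\right) = \frac{406}{-60 + Y}$)
$\left(\frac{K{\left(-296 \right)}}{-1174967} + \frac{\left(-14\right)^{2}}{2025646}\right) - -2511408 = \left(\frac{406 \frac{1}{-60 - 296}}{-1174967} + \frac{\left(-14\right)^{2}}{2025646}\right) - -2511408 = \left(\frac{406}{-356} \left(- \frac{1}{1174967}\right) + 196 \cdot \frac{1}{2025646}\right) + 2511408 = \left(406 \left(- \frac{1}{356}\right) \left(- \frac{1}{1174967}\right) + \frac{14}{144689}\right) + 2511408 = \left(\left(- \frac{203}{178}\right) \left(- \frac{1}{1174967}\right) + \frac{14}{144689}\right) + 2511408 = \left(\frac{203}{209144126} + \frac{14}{144689}\right) + 2511408 = \frac{2957389631}{30260854446814} + 2511408 = \frac{75997351947521643743}{30260854446814}$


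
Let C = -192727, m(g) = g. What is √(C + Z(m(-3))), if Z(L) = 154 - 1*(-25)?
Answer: 2*I*√48137 ≈ 438.8*I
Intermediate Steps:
Z(L) = 179 (Z(L) = 154 + 25 = 179)
√(C + Z(m(-3))) = √(-192727 + 179) = √(-192548) = 2*I*√48137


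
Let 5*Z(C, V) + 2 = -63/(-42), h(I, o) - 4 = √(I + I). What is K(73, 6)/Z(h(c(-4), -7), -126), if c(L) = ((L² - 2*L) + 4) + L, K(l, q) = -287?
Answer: 2870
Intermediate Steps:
c(L) = 4 + L² - L (c(L) = (4 + L² - 2*L) + L = 4 + L² - L)
h(I, o) = 4 + √2*√I (h(I, o) = 4 + √(I + I) = 4 + √(2*I) = 4 + √2*√I)
Z(C, V) = -⅒ (Z(C, V) = -⅖ + (-63/(-42))/5 = -⅖ + (-63*(-1/42))/5 = -⅖ + (⅕)*(3/2) = -⅖ + 3/10 = -⅒)
K(73, 6)/Z(h(c(-4), -7), -126) = -287/(-⅒) = -287*(-10) = 2870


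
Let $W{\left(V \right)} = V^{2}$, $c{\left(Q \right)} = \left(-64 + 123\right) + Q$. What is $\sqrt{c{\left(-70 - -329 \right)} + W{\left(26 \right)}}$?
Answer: $\sqrt{994} \approx 31.528$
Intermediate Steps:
$c{\left(Q \right)} = 59 + Q$
$\sqrt{c{\left(-70 - -329 \right)} + W{\left(26 \right)}} = \sqrt{\left(59 - -259\right) + 26^{2}} = \sqrt{\left(59 + \left(-70 + 329\right)\right) + 676} = \sqrt{\left(59 + 259\right) + 676} = \sqrt{318 + 676} = \sqrt{994}$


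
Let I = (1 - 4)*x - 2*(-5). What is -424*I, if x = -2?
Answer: -6784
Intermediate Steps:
I = 16 (I = (1 - 4)*(-2) - 2*(-5) = -3*(-2) + 10 = 6 + 10 = 16)
-424*I = -424*16 = -6784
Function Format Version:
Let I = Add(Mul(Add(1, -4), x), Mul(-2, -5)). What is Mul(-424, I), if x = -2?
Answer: -6784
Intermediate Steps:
I = 16 (I = Add(Mul(Add(1, -4), -2), Mul(-2, -5)) = Add(Mul(-3, -2), 10) = Add(6, 10) = 16)
Mul(-424, I) = Mul(-424, 16) = -6784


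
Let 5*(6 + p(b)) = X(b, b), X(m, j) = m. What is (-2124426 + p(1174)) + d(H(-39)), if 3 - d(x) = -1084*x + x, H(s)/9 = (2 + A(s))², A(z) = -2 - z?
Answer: 63504964/5 ≈ 1.2701e+7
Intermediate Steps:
p(b) = -6 + b/5
H(s) = 9*s² (H(s) = 9*(2 + (-2 - s))² = 9*(-s)² = 9*s²)
d(x) = 3 + 1083*x (d(x) = 3 - (-1084*x + x) = 3 - (-1083)*x = 3 + 1083*x)
(-2124426 + p(1174)) + d(H(-39)) = (-2124426 + (-6 + (⅕)*1174)) + (3 + 1083*(9*(-39)²)) = (-2124426 + (-6 + 1174/5)) + (3 + 1083*(9*1521)) = (-2124426 + 1144/5) + (3 + 1083*13689) = -10620986/5 + (3 + 14825187) = -10620986/5 + 14825190 = 63504964/5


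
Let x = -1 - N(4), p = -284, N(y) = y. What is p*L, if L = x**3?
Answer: 35500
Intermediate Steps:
x = -5 (x = -1 - 1*4 = -1 - 4 = -5)
L = -125 (L = (-5)**3 = -125)
p*L = -284*(-125) = 35500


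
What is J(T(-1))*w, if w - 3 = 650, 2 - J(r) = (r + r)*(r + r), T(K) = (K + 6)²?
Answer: -1631194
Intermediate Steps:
T(K) = (6 + K)²
J(r) = 2 - 4*r² (J(r) = 2 - (r + r)*(r + r) = 2 - 2*r*2*r = 2 - 4*r²)
w = 653 (w = 3 + 650 = 653)
J(T(-1))*w = (2 - 4*(6 - 1)⁴)*653 = (2 - 4*(5²)²)*653 = (2 - 4*25²)*653 = (2 - 4*625)*653 = (2 - 2500)*653 = -2498*653 = -1631194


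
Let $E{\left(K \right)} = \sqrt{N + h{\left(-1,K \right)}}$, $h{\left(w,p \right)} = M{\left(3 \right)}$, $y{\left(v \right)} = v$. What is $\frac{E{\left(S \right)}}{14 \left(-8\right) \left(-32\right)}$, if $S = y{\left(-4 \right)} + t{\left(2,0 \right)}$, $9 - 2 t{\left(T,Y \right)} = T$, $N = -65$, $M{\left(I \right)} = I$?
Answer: $\frac{i \sqrt{62}}{3584} \approx 0.002197 i$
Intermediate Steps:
$t{\left(T,Y \right)} = \frac{9}{2} - \frac{T}{2}$
$h{\left(w,p \right)} = 3$
$S = - \frac{1}{2}$ ($S = -4 + \left(\frac{9}{2} - 1\right) = -4 + \frac{7}{2} = - \frac{1}{2} \approx -0.5$)
$E{\left(K \right)} = i \sqrt{62}$ ($E{\left(K \right)} = \sqrt{-65 + 3} = \sqrt{-62} = i \sqrt{62}$)
$\frac{E{\left(S \right)}}{14 \left(-8\right) \left(-32\right)} = \frac{i \sqrt{62}}{14 \left(-8\right) \left(-32\right)} = \frac{i \sqrt{62}}{\left(-112\right) \left(-32\right)} = \frac{i \sqrt{62}}{3584}$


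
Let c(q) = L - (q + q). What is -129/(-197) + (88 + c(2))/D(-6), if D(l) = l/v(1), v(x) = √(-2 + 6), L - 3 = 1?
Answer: -16949/591 ≈ -28.678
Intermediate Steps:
L = 4 (L = 3 + 1 = 4)
c(q) = 4 - 2*q (c(q) = 4 - (q + q) = 4 - 2*q)
v(x) = 2 (v(x) = √4 = 2)
D(l) = l/2
-129/(-197) + (88 + c(2))/D(-6) = -129/(-197) + (88 + (4 - 2*2))/(((½)*(-6))) = -129*(-1/197) + (88 + (4 - 4))/(-3) = 129/197 + (88 + 0)*(-⅓) = 129/197 + 88*(-⅓) = 129/197 - 88/3 = -16949/591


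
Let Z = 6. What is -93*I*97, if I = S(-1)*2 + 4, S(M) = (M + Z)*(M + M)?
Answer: 144336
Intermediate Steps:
S(M) = 2*M*(6 + M) (S(M) = (M + 6)*(M + M) = (6 + M)*(2*M) = 2*M*(6 + M))
I = -16 (I = (2*(-1)*(6 - 1))*2 + 4 = (2*(-1)*5)*2 + 4 = -10*2 + 4 = -20 + 4 = -16)
-93*I*97 = -93*(-16)*97 = 1488*97 = 144336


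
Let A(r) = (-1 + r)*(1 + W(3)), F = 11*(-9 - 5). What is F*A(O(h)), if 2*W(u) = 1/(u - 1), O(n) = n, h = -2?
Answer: 1155/2 ≈ 577.50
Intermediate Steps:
W(u) = 1/(2*(-1 + u)) (W(u) = 1/(2*(u - 1)) = 1/(2*(-1 + u)))
F = -154 (F = 11*(-14) = -154)
A(r) = -5/4 + 5*r/4 (A(r) = (-1 + r)*(1 + 1/(2*(-1 + 3))) = (-1 + r)*(1 + (½)/2) = (-1 + r)*(1 + (½)*(½)) = (-1 + r)*(1 + ¼) = (-1 + r)*(5/4) = -5/4 + 5*r/4)
F*A(O(h)) = -154*(-5/4 + (5/4)*(-2)) = -154*(-5/4 - 5/2) = -154*(-15/4) = 1155/2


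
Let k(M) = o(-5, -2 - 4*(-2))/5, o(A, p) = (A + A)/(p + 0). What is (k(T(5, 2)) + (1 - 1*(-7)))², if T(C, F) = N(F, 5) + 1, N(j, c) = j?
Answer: 529/9 ≈ 58.778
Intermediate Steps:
o(A, p) = 2*A/p (o(A, p) = (2*A)/p = 2*A/p)
T(C, F) = 1 + F (T(C, F) = F + 1 = 1 + F)
k(M) = -⅓ (k(M) = (2*(-5)/(-2 - 4*(-2)))/5 = (2*(-5)/(-2 + 8))*(⅕) = (2*(-5)/6)*(⅕) = (2*(-5)*(⅙))*(⅕) = -5/3*⅕ = -⅓)
(k(T(5, 2)) + (1 - 1*(-7)))² = (-⅓ + (1 - 1*(-7)))² = (-⅓ + (1 + 7))² = (-⅓ + 8)² = (23/3)² = 529/9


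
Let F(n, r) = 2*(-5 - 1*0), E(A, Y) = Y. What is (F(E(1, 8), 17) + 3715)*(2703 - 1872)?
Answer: 3078855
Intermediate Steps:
F(n, r) = -10 (F(n, r) = 2*(-5 + 0) = 2*(-5) = -10)
(F(E(1, 8), 17) + 3715)*(2703 - 1872) = (-10 + 3715)*(2703 - 1872) = 3705*831 = 3078855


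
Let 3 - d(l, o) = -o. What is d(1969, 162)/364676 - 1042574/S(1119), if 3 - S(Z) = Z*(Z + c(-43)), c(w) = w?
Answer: 380400382789/439084855716 ≈ 0.86635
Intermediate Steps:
d(l, o) = 3 + o (d(l, o) = 3 - (-1)*o = 3 + o)
S(Z) = 3 - Z*(-43 + Z) (S(Z) = 3 - Z*(Z - 43) = 3 - Z*(-43 + Z))
d(1969, 162)/364676 - 1042574/S(1119) = (3 + 162)/364676 - 1042574/(3 - 1*1119² + 43*1119) = 165*(1/364676) - 1042574/(3 - 1*1252161 + 48117) = 165/364676 - 1042574/(3 - 1252161 + 48117) = 165/364676 - 1042574/(-1204041) = 165/364676 - 1042574*(-1/1204041) = 165/364676 + 1042574/1204041 = 380400382789/439084855716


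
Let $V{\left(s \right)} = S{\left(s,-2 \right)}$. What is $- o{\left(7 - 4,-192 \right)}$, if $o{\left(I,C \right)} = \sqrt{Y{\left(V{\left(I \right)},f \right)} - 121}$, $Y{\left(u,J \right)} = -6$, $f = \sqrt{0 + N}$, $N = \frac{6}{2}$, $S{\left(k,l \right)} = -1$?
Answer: $- i \sqrt{127} \approx - 11.269 i$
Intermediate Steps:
$N = 3$ ($N = 6 \cdot \frac{1}{2} = 3$)
$V{\left(s \right)} = -1$
$f = \sqrt{3}$ ($f = \sqrt{0 + 3} = \sqrt{3} \approx 1.732$)
$o{\left(I,C \right)} = i \sqrt{127}$ ($o{\left(I,C \right)} = \sqrt{-6 - 121} = \sqrt{-127} = i \sqrt{127}$)
$- o{\left(7 - 4,-192 \right)} = - i \sqrt{127}$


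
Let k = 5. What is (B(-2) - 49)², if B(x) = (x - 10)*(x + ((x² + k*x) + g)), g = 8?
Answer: 2401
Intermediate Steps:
B(x) = (-10 + x)*(8 + x² + 6*x) (B(x) = (x - 10)*(x + ((x² + 5*x) + 8)) = (-10 + x)*(x + (8 + x² + 5*x)) = (-10 + x)*(8 + x² + 6*x))
(B(-2) - 49)² = ((-80 + (-2)³ - 52*(-2) - 4*(-2)²) - 49)² = ((-80 - 8 + 104 - 4*4) - 49)² = ((-80 - 8 + 104 - 16) - 49)² = (0 - 49)² = (-49)² = 2401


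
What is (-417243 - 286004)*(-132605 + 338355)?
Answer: -144693070250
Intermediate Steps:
(-417243 - 286004)*(-132605 + 338355) = -703247*205750 = -144693070250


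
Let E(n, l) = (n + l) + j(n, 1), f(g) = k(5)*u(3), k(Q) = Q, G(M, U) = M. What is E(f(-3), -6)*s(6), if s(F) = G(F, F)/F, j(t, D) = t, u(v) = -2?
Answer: -26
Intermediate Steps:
f(g) = -10 (f(g) = 5*(-2) = -10)
s(F) = 1 (s(F) = F/F = 1)
E(n, l) = l + 2*n (E(n, l) = (n + l) + n = (l + n) + n = l + 2*n)
E(f(-3), -6)*s(6) = (-6 + 2*(-10))*1 = (-6 - 20)*1 = -26*1 = -26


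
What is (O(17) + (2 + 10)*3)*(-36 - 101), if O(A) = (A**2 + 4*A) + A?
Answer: -56170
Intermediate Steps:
O(A) = A**2 + 5*A
(O(17) + (2 + 10)*3)*(-36 - 101) = (17*(5 + 17) + (2 + 10)*3)*(-36 - 101) = (17*22 + 12*3)*(-137) = (374 + 36)*(-137) = 410*(-137) = -56170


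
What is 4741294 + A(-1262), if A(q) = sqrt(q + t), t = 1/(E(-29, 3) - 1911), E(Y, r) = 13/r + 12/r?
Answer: 4741294 + I*sqrt(10279393073)/2854 ≈ 4.7413e+6 + 35.525*I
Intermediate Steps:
E(Y, r) = 25/r
t = -3/5708 (t = 1/(25/3 - 1911) = 1/(-5708/3) = -3/5708 ≈ -0.00052558)
A(q) = sqrt(-3/5708 + q) (A(q) = sqrt(q - 3/5708) = sqrt(-3/5708 + q))
4741294 + A(-1262) = 4741294 + sqrt(-4281 + 8145316*(-1262))/2854 = 4741294 + sqrt(-4281 - 10279388792)/2854 = 4741294 + sqrt(-10279393073)/2854 = 4741294 + (I*sqrt(10279393073))/2854 = 4741294 + I*sqrt(10279393073)/2854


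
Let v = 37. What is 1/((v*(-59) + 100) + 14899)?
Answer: 1/12816 ≈ 7.8027e-5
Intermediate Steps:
1/((v*(-59) + 100) + 14899) = 1/((37*(-59) + 100) + 14899) = 1/((-2183 + 100) + 14899) = 1/(-2083 + 14899) = 1/12816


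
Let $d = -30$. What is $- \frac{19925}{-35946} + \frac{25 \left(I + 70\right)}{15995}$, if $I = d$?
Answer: $\frac{70929275}{114991254} \approx 0.61682$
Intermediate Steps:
$I = -30$
$- \frac{19925}{-35946} + \frac{25 \left(I + 70\right)}{15995} = - \frac{19925}{-35946} + \frac{25 \left(-30 + 70\right)}{15995} = \left(-19925\right) \left(- \frac{1}{35946}\right) + 25 \cdot 40 \cdot \frac{1}{15995} = \frac{19925}{35946} + 1000 \cdot \frac{1}{15995} = \frac{19925}{35946} + \frac{200}{3199} = \frac{70929275}{114991254}$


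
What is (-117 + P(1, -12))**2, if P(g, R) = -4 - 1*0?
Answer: 14641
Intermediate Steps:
P(g, R) = -4 (P(g, R) = -4 + 0 = -4)
(-117 + P(1, -12))**2 = (-117 - 4)**2 = (-121)**2 = 14641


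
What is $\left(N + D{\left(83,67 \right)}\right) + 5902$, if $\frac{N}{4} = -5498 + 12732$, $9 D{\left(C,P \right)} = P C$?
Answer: $\frac{319103}{9} \approx 35456.0$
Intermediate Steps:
$D{\left(C,P \right)} = \frac{C P}{9}$ ($D{\left(C,P \right)} = \frac{P C}{9} = \frac{C P}{9}$)
$N = 28936$ ($N = 4 \left(-5498 + 12732\right) = 4 \cdot 7234 = 28936$)
$\left(N + D{\left(83,67 \right)}\right) + 5902 = \left(28936 + \frac{1}{9} \cdot 83 \cdot 67\right) + 5902 = \left(28936 + \frac{5561}{9}\right) + 5902 = \frac{265985}{9} + 5902 = \frac{319103}{9}$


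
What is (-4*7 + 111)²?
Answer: 6889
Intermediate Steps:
(-4*7 + 111)² = (-28 + 111)² = 83² = 6889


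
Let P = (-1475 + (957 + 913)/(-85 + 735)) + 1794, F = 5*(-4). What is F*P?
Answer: -83688/13 ≈ -6437.5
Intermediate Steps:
F = -20
P = 20922/65 (P = (-1475 + 1870/650) + 1794 = (-1475 + 1870*(1/650)) + 1794 = (-1475 + 187/65) + 1794 = -95688/65 + 1794 = 20922/65 ≈ 321.88)
F*P = -20*20922/65 = -83688/13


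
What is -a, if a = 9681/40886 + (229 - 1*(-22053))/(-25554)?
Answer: 331816789/522400422 ≈ 0.63518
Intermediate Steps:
a = -331816789/522400422 (a = 9681*(1/40886) + (229 + 22053)*(-1/25554) = 9681/40886 + 22282*(-1/25554) = 9681/40886 - 11141/12777 = -331816789/522400422 ≈ -0.63518)
-a = -1*(-331816789/522400422) = 331816789/522400422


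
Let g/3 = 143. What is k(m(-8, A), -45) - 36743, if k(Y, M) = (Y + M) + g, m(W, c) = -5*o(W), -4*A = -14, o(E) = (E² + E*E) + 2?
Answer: -37009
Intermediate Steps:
g = 429 (g = 3*143 = 429)
o(E) = 2 + 2*E² (o(E) = (E² + E²) + 2 = 2*E² + 2 = 2 + 2*E²)
A = 7/2 (A = -¼*(-14) = 7/2 ≈ 3.5000)
m(W, c) = -10 - 10*W² (m(W, c) = -5*(2 + 2*W²) = -10 - 10*W²)
k(Y, M) = 429 + M + Y (k(Y, M) = (Y + M) + 429 = (M + Y) + 429 = 429 + M + Y)
k(m(-8, A), -45) - 36743 = (429 - 45 + (-10 - 10*(-8)²)) - 36743 = (429 - 45 + (-10 - 10*64)) - 36743 = (429 - 45 + (-10 - 640)) - 36743 = (429 - 45 - 650) - 36743 = -266 - 36743 = -37009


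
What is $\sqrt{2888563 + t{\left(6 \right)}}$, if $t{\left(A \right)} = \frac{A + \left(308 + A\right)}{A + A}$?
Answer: $\frac{\sqrt{25997307}}{3} \approx 1699.6$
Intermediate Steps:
$t{\left(A \right)} = \frac{308 + 2 A}{2 A}$
$\sqrt{2888563 + t{\left(6 \right)}} = \sqrt{2888563 + \frac{154 + 6}{6}} = \sqrt{2888563 + \frac{1}{6} \cdot 160} = \sqrt{2888563 + \frac{80}{3}} = \sqrt{\frac{8665769}{3}} = \frac{\sqrt{25997307}}{3}$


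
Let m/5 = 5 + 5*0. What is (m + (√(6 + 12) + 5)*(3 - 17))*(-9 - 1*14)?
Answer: 1035 + 966*√2 ≈ 2401.1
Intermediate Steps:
m = 25 (m = 5*(5 + 5*0) = 5*(5 + 0) = 5*5 = 25)
(m + (√(6 + 12) + 5)*(3 - 17))*(-9 - 1*14) = (25 + (√(6 + 12) + 5)*(3 - 17))*(-9 - 1*14) = (25 + (√18 + 5)*(-14))*(-9 - 14) = (25 + (3*√2 + 5)*(-14))*(-23) = (25 + (5 + 3*√2)*(-14))*(-23) = (25 + (-70 - 42*√2))*(-23) = (-45 - 42*√2)*(-23) = 1035 + 966*√2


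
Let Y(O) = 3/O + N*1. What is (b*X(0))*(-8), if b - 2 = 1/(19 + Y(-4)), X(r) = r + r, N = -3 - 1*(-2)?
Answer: 0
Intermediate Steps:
N = -1 (N = -3 + 2 = -1)
X(r) = 2*r
Y(O) = -1 + 3/O (Y(O) = 3/O - 1*1 = 3/O - 1 = -1 + 3/O)
b = 142/69 (b = 2 + 1/(19 + (3 - 1*(-4))/(-4)) = 2 + 1/(19 - (3 + 4)/4) = 2 + 1/(19 - ¼*7) = 2 + 1/(19 - 7/4) = 2 + 1/(69/4) = 2 + 4/69 = 142/69 ≈ 2.0580)
(b*X(0))*(-8) = (142*(2*0)/69)*(-8) = ((142/69)*0)*(-8) = 0*(-8) = 0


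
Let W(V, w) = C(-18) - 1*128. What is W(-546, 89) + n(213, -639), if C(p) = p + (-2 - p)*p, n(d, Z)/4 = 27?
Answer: -326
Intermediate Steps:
n(d, Z) = 108 (n(d, Z) = 4*27 = 108)
C(p) = p + p*(-2 - p)
W(V, w) = -434 (W(V, w) = -1*(-18)*(1 - 18) - 1*128 = -1*(-18)*(-17) - 128 = -306 - 128 = -434)
W(-546, 89) + n(213, -639) = -434 + 108 = -326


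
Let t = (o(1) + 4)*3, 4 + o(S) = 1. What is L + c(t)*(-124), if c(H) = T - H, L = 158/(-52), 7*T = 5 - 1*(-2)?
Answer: 6369/26 ≈ 244.96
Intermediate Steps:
o(S) = -3 (o(S) = -4 + 1 = -3)
T = 1 (T = (5 - 1*(-2))/7 = (5 + 2)/7 = (⅐)*7 = 1)
t = 3 (t = (-3 + 4)*3 = 1*3 = 3)
L = -79/26 (L = 158*(-1/52) = -79/26 ≈ -3.0385)
c(H) = 1 - H
L + c(t)*(-124) = -79/26 + (1 - 1*3)*(-124) = -79/26 + (1 - 3)*(-124) = -79/26 - 2*(-124) = -79/26 + 248 = 6369/26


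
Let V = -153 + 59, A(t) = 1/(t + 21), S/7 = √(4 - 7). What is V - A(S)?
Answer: (-658*√3 + 1975*I)/(7*(√3 - 3*I)) ≈ -94.036 + 0.02062*I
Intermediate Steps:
S = 7*I*√3 (S = 7*√(4 - 7) = 7*√(-3) = 7*(I*√3) = 7*I*√3 ≈ 12.124*I)
A(t) = 1/(21 + t)
V = -94
V - A(S) = -94 - 1/(21 + 7*I*√3)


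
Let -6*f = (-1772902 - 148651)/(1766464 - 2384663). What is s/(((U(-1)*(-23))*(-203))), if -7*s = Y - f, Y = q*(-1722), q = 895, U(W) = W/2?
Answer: -5716570779307/60613793751 ≈ -94.311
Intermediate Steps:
U(W) = W/2 (U(W) = W*(½) = W/2)
f = -1921553/3709194 (f = -(-1772902 - 148651)/(6*(1766464 - 2384663)) = -(-1921553)/(6*(-618199)) = -(-1921553)*(-1)/(6*618199) = -⅙*1921553/618199 = -1921553/3709194 ≈ -0.51805)
Y = -1541190 (Y = 895*(-1722) = -1541190)
s = 5716570779307/25964358 (s = -(-1541190 - 1*(-1921553/3709194))/7 = -(-1541190 + 1921553/3709194)/7 = -⅐*(-5716570779307/3709194) = 5716570779307/25964358 ≈ 2.2017e+5)
s/(((U(-1)*(-23))*(-203))) = 5716570779307/(25964358*(((((½)*(-1))*(-23))*(-203)))) = 5716570779307/(25964358*((-½*(-23)*(-203)))) = 5716570779307/(25964358*(((23/2)*(-203)))) = 5716570779307/(25964358*(-4669/2)) = (5716570779307/25964358)*(-2/4669) = -5716570779307/60613793751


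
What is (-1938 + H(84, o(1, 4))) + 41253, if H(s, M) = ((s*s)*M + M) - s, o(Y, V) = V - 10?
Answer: -3111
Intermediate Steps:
o(Y, V) = -10 + V
H(s, M) = M - s + M*s**2 (H(s, M) = (s**2*M + M) - s = (M*s**2 + M) - s = (M + M*s**2) - s = M - s + M*s**2)
(-1938 + H(84, o(1, 4))) + 41253 = (-1938 + ((-10 + 4) - 1*84 + (-10 + 4)*84**2)) + 41253 = (-1938 + (-6 - 84 - 6*7056)) + 41253 = (-1938 + (-6 - 84 - 42336)) + 41253 = (-1938 - 42426) + 41253 = -44364 + 41253 = -3111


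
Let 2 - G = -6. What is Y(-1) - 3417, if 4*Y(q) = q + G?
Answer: -13661/4 ≈ -3415.3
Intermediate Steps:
G = 8 (G = 2 - 1*(-6) = 2 + 6 = 8)
Y(q) = 2 + q/4 (Y(q) = (q + 8)/4 = (8 + q)/4 = 2 + q/4)
Y(-1) - 3417 = (2 + (¼)*(-1)) - 3417 = (2 - ¼) - 3417 = 7/4 - 3417 = -13661/4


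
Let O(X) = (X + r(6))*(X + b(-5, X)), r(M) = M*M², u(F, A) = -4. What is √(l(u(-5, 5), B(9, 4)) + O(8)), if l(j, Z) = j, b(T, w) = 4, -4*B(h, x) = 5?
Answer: 2*√671 ≈ 51.807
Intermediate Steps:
B(h, x) = -5/4 (B(h, x) = -¼*5 = -5/4)
r(M) = M³
O(X) = (4 + X)*(216 + X) (O(X) = (X + 6³)*(X + 4) = (X + 216)*(4 + X) = (216 + X)*(4 + X) = (4 + X)*(216 + X))
√(l(u(-5, 5), B(9, 4)) + O(8)) = √(-4 + (864 + 8² + 220*8)) = √(-4 + (864 + 64 + 1760)) = √(-4 + 2688) = √2684 = 2*√671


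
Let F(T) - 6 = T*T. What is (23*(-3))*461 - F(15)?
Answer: -32040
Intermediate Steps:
F(T) = 6 + T**2 (F(T) = 6 + T*T = 6 + T**2)
(23*(-3))*461 - F(15) = (23*(-3))*461 - (6 + 15**2) = -69*461 - (6 + 225) = -31809 - 1*231 = -31809 - 231 = -32040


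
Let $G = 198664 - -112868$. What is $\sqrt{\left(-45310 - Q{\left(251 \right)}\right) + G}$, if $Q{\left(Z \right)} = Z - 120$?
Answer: $\sqrt{266091} \approx 515.84$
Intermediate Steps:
$Q{\left(Z \right)} = -120 + Z$
$G = 311532$ ($G = 198664 + 112868 = 311532$)
$\sqrt{\left(-45310 - Q{\left(251 \right)}\right) + G} = \sqrt{\left(-45310 - \left(-120 + 251\right)\right) + 311532} = \sqrt{\left(-45310 - 131\right) + 311532} = \sqrt{-45441 + 311532} = \sqrt{266091}$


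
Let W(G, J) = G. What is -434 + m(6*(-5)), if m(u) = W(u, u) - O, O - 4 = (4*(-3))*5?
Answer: -408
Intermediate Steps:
O = -56 (O = 4 + (4*(-3))*5 = 4 - 12*5 = 4 - 60 = -56)
m(u) = 56 + u (m(u) = u - 1*(-56) = u + 56 = 56 + u)
-434 + m(6*(-5)) = -434 + (56 + 6*(-5)) = -434 + (56 - 30) = -434 + 26 = -408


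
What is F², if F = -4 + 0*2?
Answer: 16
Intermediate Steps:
F = -4 (F = -4 + 0 = -4)
F² = (-4)² = 16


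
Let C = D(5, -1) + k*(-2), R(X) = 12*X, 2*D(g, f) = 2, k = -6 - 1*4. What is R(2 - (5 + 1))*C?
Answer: -1008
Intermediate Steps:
k = -10 (k = -6 - 4 = -10)
D(g, f) = 1 (D(g, f) = (1/2)*2 = 1)
C = 21 (C = 1 - 10*(-2) = 1 + 20 = 21)
R(2 - (5 + 1))*C = (12*(2 - (5 + 1)))*21 = (12*(2 - 1*6))*21 = (12*(2 - 6))*21 = (12*(-4))*21 = -48*21 = -1008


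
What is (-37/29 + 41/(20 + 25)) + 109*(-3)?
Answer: -427211/1305 ≈ -327.36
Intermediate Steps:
(-37/29 + 41/(20 + 25)) + 109*(-3) = (-37*1/29 + 41/45) - 327 = (-37/29 + 41*(1/45)) - 327 = (-37/29 + 41/45) - 327 = -476/1305 - 327 = -427211/1305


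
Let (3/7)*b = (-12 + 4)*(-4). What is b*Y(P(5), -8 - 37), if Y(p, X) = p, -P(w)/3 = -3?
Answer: 672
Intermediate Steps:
P(w) = 9 (P(w) = -3*(-3) = 9)
b = 224/3 (b = 7*((-12 + 4)*(-4))/3 = 7*(-8*(-4))/3 = (7/3)*32 = 224/3 ≈ 74.667)
b*Y(P(5), -8 - 37) = (224/3)*9 = 672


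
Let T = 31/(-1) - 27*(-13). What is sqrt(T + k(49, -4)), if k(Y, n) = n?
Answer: 2*sqrt(79) ≈ 17.776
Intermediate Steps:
T = 320 (T = 31*(-1) + 351 = -31 + 351 = 320)
sqrt(T + k(49, -4)) = sqrt(320 - 4) = sqrt(316) = 2*sqrt(79)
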